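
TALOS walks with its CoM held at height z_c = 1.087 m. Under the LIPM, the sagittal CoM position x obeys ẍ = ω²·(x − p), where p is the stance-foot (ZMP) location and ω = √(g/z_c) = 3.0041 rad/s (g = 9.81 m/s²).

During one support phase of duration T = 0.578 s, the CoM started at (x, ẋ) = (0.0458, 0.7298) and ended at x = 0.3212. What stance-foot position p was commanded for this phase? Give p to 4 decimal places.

ωT = 3.0041·0.578 = 1.736370; cosh(ωT) = 2.926429, sinh(ωT) = 2.750270
x(T) = p + (x₀−p)·cosh(ωT) + (ẋ₀/ω)·sinh(ωT) ⇒ p·(1 − cosh) = x(T) − x₀·cosh − (ẋ₀/ω)·sinh
numerator   = 0.3212 − (0.0458)·2.926429 − (0.7298/3.0041)·2.750270 = -0.480966
denominator = 1 − 2.926429 = -1.926429
p = -0.480966 / -1.926429 = 0.2497

p = 0.2497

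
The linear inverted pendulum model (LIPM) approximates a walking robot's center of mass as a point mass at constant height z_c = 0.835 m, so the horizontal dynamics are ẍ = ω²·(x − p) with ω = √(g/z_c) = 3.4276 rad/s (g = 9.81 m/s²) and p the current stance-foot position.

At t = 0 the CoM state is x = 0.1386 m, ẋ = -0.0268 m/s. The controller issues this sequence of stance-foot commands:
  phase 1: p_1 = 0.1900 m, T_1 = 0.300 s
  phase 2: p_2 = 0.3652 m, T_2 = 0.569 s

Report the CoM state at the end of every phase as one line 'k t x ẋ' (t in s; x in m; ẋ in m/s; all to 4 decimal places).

phase 1: p=0.1900, T=0.300, ωT=1.028280, cosh=1.576937, sinh=1.219315; start (x,ẋ)=(0.138600, -0.026800) → end (x,ẋ)=(0.099412, -0.257079)
phase 2: p=0.3652, T=0.569, ωT=1.950304, cosh=3.586529, sinh=3.444298; start (x,ẋ)=(0.099412, -0.257079) → end (x,ẋ)=(-0.846389, -4.059832)

1 0.3000 0.0994 -0.2571
2 0.8690 -0.8464 -4.0598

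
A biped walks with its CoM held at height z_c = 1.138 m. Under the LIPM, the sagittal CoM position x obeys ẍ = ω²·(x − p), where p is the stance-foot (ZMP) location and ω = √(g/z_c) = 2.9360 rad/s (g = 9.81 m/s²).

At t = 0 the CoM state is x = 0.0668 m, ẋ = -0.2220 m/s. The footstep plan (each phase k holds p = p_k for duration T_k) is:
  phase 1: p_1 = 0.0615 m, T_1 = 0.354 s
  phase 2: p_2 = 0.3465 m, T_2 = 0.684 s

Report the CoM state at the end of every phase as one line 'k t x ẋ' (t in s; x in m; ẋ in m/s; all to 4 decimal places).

1 0.3540 -0.0236 -0.3339
2 1.0380 -1.4729 -5.2407

phase 1: p=0.0615, T=0.354, ωT=1.039344, cosh=1.590524, sinh=1.236838; start (x,ẋ)=(0.066800, -0.222000) → end (x,ẋ)=(-0.023591, -0.333850)
phase 2: p=0.3465, T=0.684, ωT=2.008224, cosh=3.792151, sinh=3.657924; start (x,ẋ)=(-0.023591, -0.333850) → end (x,ẋ)=(-1.472882, -5.240667)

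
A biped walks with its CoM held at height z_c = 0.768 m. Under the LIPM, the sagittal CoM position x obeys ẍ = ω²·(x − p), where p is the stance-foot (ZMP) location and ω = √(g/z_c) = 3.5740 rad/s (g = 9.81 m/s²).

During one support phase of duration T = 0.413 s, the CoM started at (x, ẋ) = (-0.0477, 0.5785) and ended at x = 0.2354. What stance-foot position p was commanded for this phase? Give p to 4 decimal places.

ωT = 3.5740·0.413 = 1.476062; cosh(ωT) = 2.302108, sinh(ωT) = 2.073572
x(T) = p + (x₀−p)·cosh(ωT) + (ẋ₀/ω)·sinh(ωT) ⇒ p·(1 − cosh) = x(T) − x₀·cosh − (ẋ₀/ω)·sinh
numerator   = 0.2354 − (-0.0477)·2.302108 − (0.5785/3.5740)·2.073572 = 0.009575
denominator = 1 − 2.302108 = -1.302108
p = 0.009575 / -1.302108 = -0.0074

p = -0.0074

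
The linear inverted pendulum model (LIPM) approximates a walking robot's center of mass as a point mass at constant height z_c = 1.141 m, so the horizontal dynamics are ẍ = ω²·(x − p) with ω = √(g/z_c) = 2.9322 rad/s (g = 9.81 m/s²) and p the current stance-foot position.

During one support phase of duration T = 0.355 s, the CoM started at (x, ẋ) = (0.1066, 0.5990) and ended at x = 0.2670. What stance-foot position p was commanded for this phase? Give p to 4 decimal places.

ωT = 2.9322·0.355 = 1.040931; cosh(ωT) = 1.592489, sinh(ωT) = 1.239363
x(T) = p + (x₀−p)·cosh(ωT) + (ẋ₀/ω)·sinh(ωT) ⇒ p·(1 − cosh) = x(T) − x₀·cosh − (ẋ₀/ω)·sinh
numerator   = 0.2670 − (0.1066)·1.592489 − (0.5990/2.9322)·1.239363 = -0.155941
denominator = 1 − 1.592489 = -0.592489
p = -0.155941 / -0.592489 = 0.2632

p = 0.2632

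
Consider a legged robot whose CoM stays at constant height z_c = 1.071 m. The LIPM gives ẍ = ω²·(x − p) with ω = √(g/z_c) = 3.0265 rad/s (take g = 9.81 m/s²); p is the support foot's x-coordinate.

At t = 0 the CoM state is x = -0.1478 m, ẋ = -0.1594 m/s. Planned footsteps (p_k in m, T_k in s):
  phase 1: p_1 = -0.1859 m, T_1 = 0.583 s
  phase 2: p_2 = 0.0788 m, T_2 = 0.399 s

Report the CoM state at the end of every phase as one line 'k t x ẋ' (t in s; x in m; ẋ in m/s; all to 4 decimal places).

phase 1: p=-0.1859, T=0.583, ωT=1.764449, cosh=3.004819, sinh=2.833538; start (x,ẋ)=(-0.147800, -0.159400) → end (x,ẋ)=(-0.220653, -0.152234)
phase 2: p=0.0788, T=0.399, ωT=1.207574, cosh=1.822140, sinh=1.523218; start (x,ẋ)=(-0.220653, -0.152234) → end (x,ẋ)=(-0.543464, -1.657877)

1 0.5830 -0.2207 -0.1522
2 0.9820 -0.5435 -1.6579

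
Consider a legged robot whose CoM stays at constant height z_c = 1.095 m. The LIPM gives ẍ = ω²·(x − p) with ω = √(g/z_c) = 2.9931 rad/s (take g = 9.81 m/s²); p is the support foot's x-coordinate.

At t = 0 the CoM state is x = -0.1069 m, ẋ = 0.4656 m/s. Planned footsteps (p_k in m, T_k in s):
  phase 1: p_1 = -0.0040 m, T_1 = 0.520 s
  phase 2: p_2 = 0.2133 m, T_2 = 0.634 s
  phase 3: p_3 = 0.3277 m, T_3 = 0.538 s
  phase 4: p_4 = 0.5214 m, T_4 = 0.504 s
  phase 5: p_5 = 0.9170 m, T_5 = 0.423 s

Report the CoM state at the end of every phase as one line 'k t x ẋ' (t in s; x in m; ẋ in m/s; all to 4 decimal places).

1 0.5200 0.0936 0.4552
2 1.1540 0.3010 0.3843
3 1.6920 0.5665 0.8077
4 2.1960 1.2084 2.2052
5 2.6190 2.6777 5.6457

phase 1: p=-0.0040, T=0.520, ωT=1.556412, cosh=2.476334, sinh=2.265443; start (x,ẋ)=(-0.106900, 0.465600) → end (x,ẋ)=(0.093592, 0.455248)
phase 2: p=0.2133, T=0.634, ωT=1.897625, cosh=3.409981, sinh=3.260056; start (x,ẋ)=(0.093592, 0.455248) → end (x,ẋ)=(0.300951, 0.384318)
phase 3: p=0.3277, T=0.538, ωT=1.610288, cosh=2.602041, sinh=2.402211; start (x,ẋ)=(0.300951, 0.384318) → end (x,ẋ)=(0.566545, 0.807684)
phase 4: p=0.5214, T=0.504, ωT=1.508522, cosh=2.370642, sinh=2.149405; start (x,ẋ)=(0.566545, 0.807684) → end (x,ẋ)=(1.208437, 2.205166)
phase 5: p=0.9170, T=0.423, ωT=1.266081, cosh=1.914430, sinh=1.632496; start (x,ẋ)=(1.208437, 2.205166) → end (x,ẋ)=(2.677677, 5.645662)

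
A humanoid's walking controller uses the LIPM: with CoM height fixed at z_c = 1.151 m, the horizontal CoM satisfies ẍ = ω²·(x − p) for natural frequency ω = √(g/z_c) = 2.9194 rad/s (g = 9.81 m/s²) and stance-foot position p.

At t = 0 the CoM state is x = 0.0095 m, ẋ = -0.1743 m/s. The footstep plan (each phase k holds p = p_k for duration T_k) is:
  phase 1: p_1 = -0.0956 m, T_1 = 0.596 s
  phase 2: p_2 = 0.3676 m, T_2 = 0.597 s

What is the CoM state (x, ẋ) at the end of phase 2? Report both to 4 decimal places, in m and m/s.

x = -0.2548, ẋ = -1.5953

phase 1: p=-0.0956, T=0.596, ωT=1.739962, cosh=2.936328, sinh=2.760801; start (x,ẋ)=(0.009500, -0.174300) → end (x,ẋ)=(0.048177, 0.335292)
phase 2: p=0.3676, T=0.597, ωT=1.742882, cosh=2.944401, sinh=2.769385; start (x,ẋ)=(0.048177, 0.335292) → end (x,ẋ)=(-0.254846, -1.595283)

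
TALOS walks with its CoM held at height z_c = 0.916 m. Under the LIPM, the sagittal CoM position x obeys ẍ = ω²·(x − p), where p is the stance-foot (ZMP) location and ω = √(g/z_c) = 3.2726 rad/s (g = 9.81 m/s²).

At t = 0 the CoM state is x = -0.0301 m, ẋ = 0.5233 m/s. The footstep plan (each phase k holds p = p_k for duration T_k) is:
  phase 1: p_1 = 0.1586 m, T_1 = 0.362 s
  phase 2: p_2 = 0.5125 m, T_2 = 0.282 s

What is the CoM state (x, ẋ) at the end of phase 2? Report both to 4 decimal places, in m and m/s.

phase 1: p=0.1586, T=0.362, ωT=1.184681, cosh=1.787744, sinh=1.481900; start (x,ẋ)=(-0.030100, 0.523300) → end (x,ẋ)=(0.058214, 0.020394)
phase 2: p=0.5125, T=0.282, ωT=0.922873, cosh=1.456943, sinh=1.059567; start (x,ẋ)=(0.058214, 0.020394) → end (x,ẋ)=(-0.142766, -1.545543)

x = -0.1428, ẋ = -1.5455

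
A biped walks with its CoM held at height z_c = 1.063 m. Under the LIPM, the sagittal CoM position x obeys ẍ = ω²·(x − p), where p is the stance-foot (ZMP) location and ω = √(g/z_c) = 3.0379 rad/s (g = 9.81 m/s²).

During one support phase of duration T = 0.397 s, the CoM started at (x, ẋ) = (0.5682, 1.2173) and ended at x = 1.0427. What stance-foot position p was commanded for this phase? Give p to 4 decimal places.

ωT = 3.0379·0.397 = 1.206046; cosh(ωT) = 1.819815, sinh(ωT) = 1.520437
x(T) = p + (x₀−p)·cosh(ωT) + (ẋ₀/ω)·sinh(ωT) ⇒ p·(1 − cosh) = x(T) − x₀·cosh − (ẋ₀/ω)·sinh
numerator   = 1.0427 − (0.5682)·1.819815 − (1.2173/3.0379)·1.520437 = -0.600565
denominator = 1 − 1.819815 = -0.819815
p = -0.600565 / -0.819815 = 0.7326

p = 0.7326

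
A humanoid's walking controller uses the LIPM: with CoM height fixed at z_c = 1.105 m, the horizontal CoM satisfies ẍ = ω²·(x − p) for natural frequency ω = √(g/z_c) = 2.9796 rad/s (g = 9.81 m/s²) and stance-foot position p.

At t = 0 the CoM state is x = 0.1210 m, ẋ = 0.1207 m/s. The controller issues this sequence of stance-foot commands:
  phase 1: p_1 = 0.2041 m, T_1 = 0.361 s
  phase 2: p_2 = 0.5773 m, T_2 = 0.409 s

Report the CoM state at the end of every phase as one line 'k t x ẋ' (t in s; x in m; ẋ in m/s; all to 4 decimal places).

phase 1: p=0.2041, T=0.361, ωT=1.075636, cosh=1.636468, sinh=1.295387; start (x,ẋ)=(0.121000, 0.120700) → end (x,ẋ)=(0.120584, -0.123222)
phase 2: p=0.5773, T=0.409, ωT=1.218656, cosh=1.839133, sinh=1.543506; start (x,ẋ)=(0.120584, -0.123222) → end (x,ẋ)=(-0.326494, -2.327073)

1 0.3610 0.1206 -0.1232
2 0.7700 -0.3265 -2.3271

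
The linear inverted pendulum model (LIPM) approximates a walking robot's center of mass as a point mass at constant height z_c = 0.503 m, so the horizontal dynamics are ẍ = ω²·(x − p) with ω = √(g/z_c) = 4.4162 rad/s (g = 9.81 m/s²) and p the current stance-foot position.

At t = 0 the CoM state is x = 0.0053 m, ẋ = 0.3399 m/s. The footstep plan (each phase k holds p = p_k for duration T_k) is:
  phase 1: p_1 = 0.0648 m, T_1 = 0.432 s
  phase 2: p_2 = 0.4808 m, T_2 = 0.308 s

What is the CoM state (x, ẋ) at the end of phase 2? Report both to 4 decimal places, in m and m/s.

x = -0.1564, ẋ = -2.3197

phase 1: p=0.0648, T=0.432, ωT=1.907798, cosh=3.443322, sinh=3.294915; start (x,ẋ)=(0.005300, 0.339900) → end (x,ẋ)=(0.113521, 0.304600)
phase 2: p=0.4808, T=0.308, ωT=1.360190, cosh=2.076772, sinh=1.820160; start (x,ẋ)=(0.113521, 0.304600) → end (x,ẋ)=(-0.156412, -2.319674)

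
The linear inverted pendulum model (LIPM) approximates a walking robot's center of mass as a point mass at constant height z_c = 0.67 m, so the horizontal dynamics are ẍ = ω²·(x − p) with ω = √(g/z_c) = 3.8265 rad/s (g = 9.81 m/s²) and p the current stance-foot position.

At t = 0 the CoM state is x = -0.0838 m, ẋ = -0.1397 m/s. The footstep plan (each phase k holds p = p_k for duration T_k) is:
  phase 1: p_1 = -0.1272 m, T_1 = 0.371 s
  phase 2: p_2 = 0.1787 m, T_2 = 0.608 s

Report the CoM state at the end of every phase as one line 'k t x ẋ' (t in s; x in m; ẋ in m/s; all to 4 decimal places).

1 0.3710 -0.1033 0.0176
2 0.9790 -1.2559 -5.3823

phase 1: p=-0.1272, T=0.371, ωT=1.419631, cosh=2.188700, sinh=1.946897; start (x,ẋ)=(-0.083800, -0.139700) → end (x,ẋ)=(-0.103289, 0.017560)
phase 2: p=0.1787, T=0.608, ωT=2.326512, cosh=5.169895, sinh=5.072259; start (x,ẋ)=(-0.103289, 0.017560) → end (x,ẋ)=(-1.255876, -5.382338)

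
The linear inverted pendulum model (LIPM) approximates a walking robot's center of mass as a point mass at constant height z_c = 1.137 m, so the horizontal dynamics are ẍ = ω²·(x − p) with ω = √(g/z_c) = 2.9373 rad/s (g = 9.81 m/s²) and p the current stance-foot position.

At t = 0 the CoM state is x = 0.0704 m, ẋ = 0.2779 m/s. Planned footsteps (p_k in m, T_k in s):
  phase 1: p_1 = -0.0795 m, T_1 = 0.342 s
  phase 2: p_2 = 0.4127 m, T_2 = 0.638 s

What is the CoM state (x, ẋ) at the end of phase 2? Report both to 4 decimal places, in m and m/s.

phase 1: p=-0.0795, T=0.342, ωT=1.004557, cosh=1.548452, sinh=1.182245; start (x,ẋ)=(0.070400, 0.277900) → end (x,ẋ)=(0.264466, 0.950859)
phase 2: p=0.4127, T=0.638, ωT=1.873997, cosh=3.333897, sinh=3.180388; start (x,ẋ)=(0.264466, 0.950859) → end (x,ẋ)=(0.948053, 1.785297)

x = 0.9481, ẋ = 1.7853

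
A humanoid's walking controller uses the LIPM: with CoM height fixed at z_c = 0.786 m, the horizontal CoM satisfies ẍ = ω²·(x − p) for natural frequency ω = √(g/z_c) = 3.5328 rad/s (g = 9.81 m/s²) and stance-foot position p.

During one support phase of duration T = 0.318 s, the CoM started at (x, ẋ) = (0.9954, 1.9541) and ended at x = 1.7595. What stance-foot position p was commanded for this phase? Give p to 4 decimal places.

ωT = 3.5328·0.318 = 1.123430; cosh(ωT) = 1.700274, sinh(ωT) = 1.375112
x(T) = p + (x₀−p)·cosh(ωT) + (ẋ₀/ω)·sinh(ωT) ⇒ p·(1 − cosh) = x(T) − x₀·cosh − (ẋ₀/ω)·sinh
numerator   = 1.7595 − (0.9954)·1.700274 − (1.9541/3.5328)·1.375112 = -0.693569
denominator = 1 − 1.700274 = -0.700274
p = -0.693569 / -0.700274 = 0.9904

p = 0.9904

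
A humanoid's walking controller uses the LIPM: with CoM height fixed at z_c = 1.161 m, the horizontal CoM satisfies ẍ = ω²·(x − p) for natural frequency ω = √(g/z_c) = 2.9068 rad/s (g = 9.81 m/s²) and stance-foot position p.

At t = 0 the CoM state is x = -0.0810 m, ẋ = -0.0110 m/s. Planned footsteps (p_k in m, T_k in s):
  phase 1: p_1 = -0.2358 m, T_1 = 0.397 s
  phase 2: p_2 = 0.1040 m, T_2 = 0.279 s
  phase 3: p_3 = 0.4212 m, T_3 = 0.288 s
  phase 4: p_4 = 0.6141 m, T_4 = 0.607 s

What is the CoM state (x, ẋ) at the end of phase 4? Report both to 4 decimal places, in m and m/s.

phase 1: p=-0.2358, T=0.397, ωT=1.154000, cosh=1.743111, sinh=1.427738; start (x,ẋ)=(-0.081000, -0.011000) → end (x,ẋ)=(0.028631, 0.623269)
phase 2: p=0.1040, T=0.279, ωT=0.810997, cosh=1.347283, sinh=0.902868; start (x,ẋ)=(0.028631, 0.623269) → end (x,ẋ)=(0.196047, 0.641916)
phase 3: p=0.4212, T=0.288, ωT=0.837158, cosh=1.371367, sinh=0.938428; start (x,ẋ)=(0.196047, 0.641916) → end (x,ẋ)=(0.319668, 0.266125)
phase 4: p=0.6141, T=0.607, ωT=1.764428, cosh=3.004757, sinh=2.833472; start (x,ẋ)=(0.319668, 0.266125) → end (x,ẋ)=(-0.011184, -1.625398)

x = -0.0112, ẋ = -1.6254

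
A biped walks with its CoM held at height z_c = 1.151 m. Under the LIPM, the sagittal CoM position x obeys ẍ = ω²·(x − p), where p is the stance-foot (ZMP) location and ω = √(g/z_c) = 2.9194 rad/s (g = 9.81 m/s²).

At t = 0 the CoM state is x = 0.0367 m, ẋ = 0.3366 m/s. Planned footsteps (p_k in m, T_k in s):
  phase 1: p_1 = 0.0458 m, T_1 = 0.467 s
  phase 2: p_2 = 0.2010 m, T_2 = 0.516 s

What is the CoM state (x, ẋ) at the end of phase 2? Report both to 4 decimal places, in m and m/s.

x = 0.7665, ẋ = 1.7721

phase 1: p=0.0458, T=0.467, ωT=1.363360, cosh=2.082553, sinh=1.826753; start (x,ẋ)=(0.036700, 0.336600) → end (x,ẋ)=(0.237469, 0.652457)
phase 2: p=0.2010, T=0.516, ωT=1.506410, cosh=2.366108, sinh=2.144403; start (x,ẋ)=(0.237469, 0.652457) → end (x,ẋ)=(0.766543, 1.772093)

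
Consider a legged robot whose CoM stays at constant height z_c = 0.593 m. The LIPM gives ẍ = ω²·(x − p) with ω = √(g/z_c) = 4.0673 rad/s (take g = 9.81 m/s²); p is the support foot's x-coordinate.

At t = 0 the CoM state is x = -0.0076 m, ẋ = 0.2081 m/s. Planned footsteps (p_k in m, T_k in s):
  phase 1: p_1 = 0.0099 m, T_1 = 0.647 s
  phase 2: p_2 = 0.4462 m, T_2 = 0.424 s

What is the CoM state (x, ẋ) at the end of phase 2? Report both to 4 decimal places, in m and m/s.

x = 0.4951, ẋ = 0.5190

phase 1: p=0.0099, T=0.647, ωT=2.631543, cosh=6.983581, sinh=6.911614; start (x,ẋ)=(-0.007600, 0.208100) → end (x,ẋ)=(0.241314, 0.961330)
phase 2: p=0.4462, T=0.424, ωT=1.724535, cosh=2.894084, sinh=2.715829; start (x,ẋ)=(0.241314, 0.961330) → end (x,ẋ)=(0.495145, 0.518984)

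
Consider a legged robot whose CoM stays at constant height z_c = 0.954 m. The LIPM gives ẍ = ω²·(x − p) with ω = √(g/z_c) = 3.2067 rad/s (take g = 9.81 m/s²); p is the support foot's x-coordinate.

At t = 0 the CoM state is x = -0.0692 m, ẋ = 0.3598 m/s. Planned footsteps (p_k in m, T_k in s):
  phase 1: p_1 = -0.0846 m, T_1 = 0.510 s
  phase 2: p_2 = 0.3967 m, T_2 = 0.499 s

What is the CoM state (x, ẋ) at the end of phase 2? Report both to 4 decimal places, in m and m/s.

phase 1: p=-0.0846, T=0.510, ωT=1.635417, cosh=2.663234, sinh=2.468363; start (x,ẋ)=(-0.069200, 0.359800) → end (x,ẋ)=(0.233371, 1.080127)
phase 2: p=0.3967, T=0.499, ωT=1.600143, cosh=2.577805, sinh=2.375937; start (x,ẋ)=(0.233371, 1.080127) → end (x,ẋ)=(0.775966, 1.539963)

x = 0.7760, ẋ = 1.5400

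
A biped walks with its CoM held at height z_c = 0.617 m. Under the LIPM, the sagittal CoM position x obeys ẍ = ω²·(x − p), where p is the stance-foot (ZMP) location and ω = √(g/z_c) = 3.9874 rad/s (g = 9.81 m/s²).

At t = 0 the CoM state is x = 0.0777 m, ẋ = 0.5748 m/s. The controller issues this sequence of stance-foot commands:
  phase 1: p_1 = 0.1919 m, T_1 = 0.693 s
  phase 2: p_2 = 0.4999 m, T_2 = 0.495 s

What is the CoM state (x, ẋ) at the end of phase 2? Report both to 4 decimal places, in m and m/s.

phase 1: p=0.1919, T=0.693, ωT=2.763268, cosh=7.957325, sinh=7.894240; start (x,ẋ)=(0.077700, 0.574800) → end (x,ẋ)=(0.421160, 0.979141)
phase 2: p=0.4999, T=0.495, ωT=1.973763, cosh=3.668322, sinh=3.529389; start (x,ẋ)=(0.421160, 0.979141) → end (x,ẋ)=(1.077730, 2.483695)

x = 1.0777, ẋ = 2.4837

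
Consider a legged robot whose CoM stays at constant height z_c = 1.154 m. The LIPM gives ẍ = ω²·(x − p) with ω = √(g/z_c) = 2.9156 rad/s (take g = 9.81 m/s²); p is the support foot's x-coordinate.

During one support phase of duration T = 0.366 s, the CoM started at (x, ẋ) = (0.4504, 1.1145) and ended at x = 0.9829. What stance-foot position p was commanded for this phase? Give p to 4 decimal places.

ωT = 2.9156·0.366 = 1.067110; cosh(ωT) = 1.625483, sinh(ωT) = 1.281482
x(T) = p + (x₀−p)·cosh(ωT) + (ẋ₀/ω)·sinh(ωT) ⇒ p·(1 − cosh) = x(T) − x₀·cosh − (ẋ₀/ω)·sinh
numerator   = 0.9829 − (0.4504)·1.625483 − (1.1145/2.9156)·1.281482 = -0.239069
denominator = 1 − 1.625483 = -0.625483
p = -0.239069 / -0.625483 = 0.3822

p = 0.3822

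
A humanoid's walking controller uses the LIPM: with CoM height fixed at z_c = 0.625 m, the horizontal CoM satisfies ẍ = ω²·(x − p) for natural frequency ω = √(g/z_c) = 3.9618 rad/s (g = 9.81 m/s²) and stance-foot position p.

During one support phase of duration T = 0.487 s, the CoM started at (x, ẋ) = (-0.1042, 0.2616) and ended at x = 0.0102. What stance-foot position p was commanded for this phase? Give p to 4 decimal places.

p = -0.0612

ωT = 3.9618·0.487 = 1.929397; cosh(ωT) = 3.515295, sinh(ωT) = 3.370059
x(T) = p + (x₀−p)·cosh(ωT) + (ẋ₀/ω)·sinh(ωT) ⇒ p·(1 − cosh) = x(T) − x₀·cosh − (ẋ₀/ω)·sinh
numerator   = 0.0102 − (-0.1042)·3.515295 − (0.2616/3.9618)·3.370059 = 0.153967
denominator = 1 − 3.515295 = -2.515295
p = 0.153967 / -2.515295 = -0.0612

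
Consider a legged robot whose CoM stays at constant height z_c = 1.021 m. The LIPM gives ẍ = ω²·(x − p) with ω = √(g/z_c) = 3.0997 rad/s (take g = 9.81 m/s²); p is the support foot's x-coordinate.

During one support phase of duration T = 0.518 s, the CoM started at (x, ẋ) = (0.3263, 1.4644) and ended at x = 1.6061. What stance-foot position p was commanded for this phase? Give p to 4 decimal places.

ωT = 3.0997·0.518 = 1.605645; cosh(ωT) = 2.590915, sinh(ωT) = 2.390155
x(T) = p + (x₀−p)·cosh(ωT) + (ẋ₀/ω)·sinh(ωT) ⇒ p·(1 − cosh) = x(T) − x₀·cosh − (ẋ₀/ω)·sinh
numerator   = 1.6061 − (0.3263)·2.590915 − (1.4644/3.0997)·2.390155 = -0.368503
denominator = 1 − 2.590915 = -1.590915
p = -0.368503 / -1.590915 = 0.2316

p = 0.2316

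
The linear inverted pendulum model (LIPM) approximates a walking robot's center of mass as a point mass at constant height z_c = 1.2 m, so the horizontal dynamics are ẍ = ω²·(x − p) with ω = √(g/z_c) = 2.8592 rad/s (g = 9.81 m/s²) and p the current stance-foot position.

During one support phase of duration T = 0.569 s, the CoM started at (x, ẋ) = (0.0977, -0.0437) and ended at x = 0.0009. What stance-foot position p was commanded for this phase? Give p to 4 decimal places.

p = 0.1339

ωT = 2.8592·0.569 = 1.626885; cosh(ωT) = 2.642270, sinh(ωT) = 2.445729
x(T) = p + (x₀−p)·cosh(ωT) + (ẋ₀/ω)·sinh(ωT) ⇒ p·(1 − cosh) = x(T) − x₀·cosh − (ẋ₀/ω)·sinh
numerator   = 0.0009 − (0.0977)·2.642270 − (-0.0437/2.8592)·2.445729 = -0.219869
denominator = 1 − 2.642270 = -1.642270
p = -0.219869 / -1.642270 = 0.1339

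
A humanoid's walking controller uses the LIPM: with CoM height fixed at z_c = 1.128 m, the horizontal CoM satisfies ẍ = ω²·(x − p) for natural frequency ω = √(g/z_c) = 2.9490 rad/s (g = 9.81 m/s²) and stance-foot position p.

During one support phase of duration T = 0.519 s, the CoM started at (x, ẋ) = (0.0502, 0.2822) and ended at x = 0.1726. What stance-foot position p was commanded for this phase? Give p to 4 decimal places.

ωT = 2.9490·0.519 = 1.530531; cosh(ωT) = 2.418525, sinh(ωT) = 2.202105
x(T) = p + (x₀−p)·cosh(ωT) + (ẋ₀/ω)·sinh(ωT) ⇒ p·(1 − cosh) = x(T) − x₀·cosh − (ẋ₀/ω)·sinh
numerator   = 0.1726 − (0.0502)·2.418525 − (0.2822/2.9490)·2.202105 = -0.159537
denominator = 1 − 2.418525 = -1.418525
p = -0.159537 / -1.418525 = 0.1125

p = 0.1125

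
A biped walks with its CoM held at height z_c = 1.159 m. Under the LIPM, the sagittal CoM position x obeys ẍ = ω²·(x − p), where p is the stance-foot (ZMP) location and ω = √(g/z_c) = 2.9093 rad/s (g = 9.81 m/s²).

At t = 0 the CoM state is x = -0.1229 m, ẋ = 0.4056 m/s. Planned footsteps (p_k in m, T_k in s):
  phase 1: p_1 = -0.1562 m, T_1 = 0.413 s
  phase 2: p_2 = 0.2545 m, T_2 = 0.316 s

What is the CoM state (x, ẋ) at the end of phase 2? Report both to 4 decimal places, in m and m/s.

x = 0.3714, ẋ = 0.8536

phase 1: p=-0.1562, T=0.413, ωT=1.201541, cosh=1.812984, sinh=1.512253; start (x,ẋ)=(-0.122900, 0.405600) → end (x,ẋ)=(0.115003, 0.881853)
phase 2: p=0.2545, T=0.316, ωT=0.919339, cosh=1.453207, sinh=1.054425; start (x,ẋ)=(0.115003, 0.881853) → end (x,ẋ)=(0.371394, 0.853589)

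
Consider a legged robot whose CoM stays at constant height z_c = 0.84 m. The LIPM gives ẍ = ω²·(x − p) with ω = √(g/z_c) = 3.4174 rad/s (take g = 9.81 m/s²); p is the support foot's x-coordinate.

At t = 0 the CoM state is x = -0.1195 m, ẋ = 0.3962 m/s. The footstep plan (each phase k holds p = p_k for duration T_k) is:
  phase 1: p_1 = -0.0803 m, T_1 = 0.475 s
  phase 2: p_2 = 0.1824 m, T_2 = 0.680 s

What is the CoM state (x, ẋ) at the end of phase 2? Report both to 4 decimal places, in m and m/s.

phase 1: p=-0.0803, T=0.475, ωT=1.623265, cosh=2.633435, sinh=2.436181; start (x,ẋ)=(-0.119500, 0.396200) → end (x,ẋ)=(0.098911, 0.717011)
phase 2: p=0.1824, T=0.680, ωT=2.323832, cosh=5.156320, sinh=5.058422; start (x,ẋ)=(0.098911, 0.717011) → end (x,ẋ)=(0.813219, 2.253887)

x = 0.8132, ẋ = 2.2539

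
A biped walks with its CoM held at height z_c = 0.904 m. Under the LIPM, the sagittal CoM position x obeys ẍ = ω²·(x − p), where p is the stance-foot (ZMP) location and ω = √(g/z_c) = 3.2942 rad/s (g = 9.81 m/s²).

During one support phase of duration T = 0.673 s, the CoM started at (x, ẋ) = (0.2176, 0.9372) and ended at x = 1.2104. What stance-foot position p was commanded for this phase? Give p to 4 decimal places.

ωT = 3.2942·0.673 = 2.216997; cosh(ωT) = 4.644327, sinh(ωT) = 4.535392
x(T) = p + (x₀−p)·cosh(ωT) + (ẋ₀/ω)·sinh(ωT) ⇒ p·(1 − cosh) = x(T) − x₀·cosh − (ẋ₀/ω)·sinh
numerator   = 1.2104 − (0.2176)·4.644327 − (0.9372/3.2942)·4.535392 = -1.090525
denominator = 1 − 4.644327 = -3.644327
p = -1.090525 / -3.644327 = 0.2992

p = 0.2992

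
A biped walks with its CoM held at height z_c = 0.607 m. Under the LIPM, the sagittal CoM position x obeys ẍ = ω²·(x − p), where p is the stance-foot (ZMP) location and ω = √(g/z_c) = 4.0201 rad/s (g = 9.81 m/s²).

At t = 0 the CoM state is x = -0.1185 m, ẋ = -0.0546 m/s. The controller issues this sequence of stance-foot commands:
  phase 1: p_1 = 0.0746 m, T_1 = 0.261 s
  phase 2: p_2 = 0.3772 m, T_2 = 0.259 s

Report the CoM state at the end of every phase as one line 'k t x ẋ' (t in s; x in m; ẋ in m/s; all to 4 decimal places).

phase 1: p=0.0746, T=0.261, ωT=1.049246, cosh=1.602850, sinh=1.252648; start (x,ẋ)=(-0.118500, -0.054600) → end (x,ẋ)=(-0.251923, -1.059923)
phase 2: p=0.3772, T=0.259, ωT=1.041206, cosh=1.592830, sinh=1.239801; start (x,ẋ)=(-0.251923, -1.059923) → end (x,ẋ)=(-0.951767, -4.823906)

1 0.2610 -0.2519 -1.0599
2 0.5200 -0.9518 -4.8239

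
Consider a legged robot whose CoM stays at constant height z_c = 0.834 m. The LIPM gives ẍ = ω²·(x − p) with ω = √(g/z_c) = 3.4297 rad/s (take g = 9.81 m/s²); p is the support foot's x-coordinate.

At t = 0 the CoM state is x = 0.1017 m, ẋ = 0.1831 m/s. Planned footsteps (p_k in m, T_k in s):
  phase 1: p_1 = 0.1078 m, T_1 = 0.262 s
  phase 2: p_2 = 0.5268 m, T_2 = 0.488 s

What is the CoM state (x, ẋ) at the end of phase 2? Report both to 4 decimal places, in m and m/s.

x = -0.3222, ẋ = -2.6266

phase 1: p=0.1078, T=0.262, ωT=0.898581, cosh=1.431632, sinh=1.024485; start (x,ẋ)=(0.101700, 0.183100) → end (x,ẋ)=(0.153761, 0.240698)
phase 2: p=0.5268, T=0.488, ωT=1.673694, cosh=2.759689, sinh=2.572136; start (x,ẋ)=(0.153761, 0.240698) → end (x,ẋ)=(-0.322158, -2.626571)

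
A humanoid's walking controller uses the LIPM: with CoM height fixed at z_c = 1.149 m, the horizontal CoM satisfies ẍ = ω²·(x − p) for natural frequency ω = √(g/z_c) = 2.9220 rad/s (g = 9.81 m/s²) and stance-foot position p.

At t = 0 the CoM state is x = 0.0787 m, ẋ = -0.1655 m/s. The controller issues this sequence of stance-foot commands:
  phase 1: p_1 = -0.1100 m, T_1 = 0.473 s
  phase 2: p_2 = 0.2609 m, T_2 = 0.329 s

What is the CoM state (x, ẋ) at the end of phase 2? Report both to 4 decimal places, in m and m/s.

x = 0.4046, ẋ = 0.7655

phase 1: p=-0.1100, T=0.473, ωT=1.382106, cosh=2.117165, sinh=1.866116; start (x,ẋ)=(0.078700, -0.165500) → end (x,ẋ)=(0.183814, 0.678551)
phase 2: p=0.2609, T=0.329, ωT=0.961338, cosh=1.498787, sinh=1.116406; start (x,ẋ)=(0.183814, 0.678551) → end (x,ẋ)=(0.404617, 0.765537)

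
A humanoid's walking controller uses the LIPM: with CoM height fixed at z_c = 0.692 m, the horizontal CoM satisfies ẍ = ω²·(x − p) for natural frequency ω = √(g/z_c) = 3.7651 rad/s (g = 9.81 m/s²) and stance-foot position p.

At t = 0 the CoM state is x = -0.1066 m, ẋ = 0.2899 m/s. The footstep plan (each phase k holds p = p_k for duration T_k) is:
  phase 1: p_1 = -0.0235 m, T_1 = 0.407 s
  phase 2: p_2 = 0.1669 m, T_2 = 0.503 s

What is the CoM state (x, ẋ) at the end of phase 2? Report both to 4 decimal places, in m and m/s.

x = -0.5765, ẋ = -2.6715

phase 1: p=-0.0235, T=0.407, ωT=1.532396, cosh=2.422636, sinh=2.206618; start (x,ẋ)=(-0.106600, 0.289900) → end (x,ẋ)=(-0.054919, 0.011916)
phase 2: p=0.1669, T=0.503, ωT=1.893845, cosh=3.397682, sinh=3.247190; start (x,ẋ)=(-0.054919, 0.011916) → end (x,ẋ)=(-0.576493, -2.671470)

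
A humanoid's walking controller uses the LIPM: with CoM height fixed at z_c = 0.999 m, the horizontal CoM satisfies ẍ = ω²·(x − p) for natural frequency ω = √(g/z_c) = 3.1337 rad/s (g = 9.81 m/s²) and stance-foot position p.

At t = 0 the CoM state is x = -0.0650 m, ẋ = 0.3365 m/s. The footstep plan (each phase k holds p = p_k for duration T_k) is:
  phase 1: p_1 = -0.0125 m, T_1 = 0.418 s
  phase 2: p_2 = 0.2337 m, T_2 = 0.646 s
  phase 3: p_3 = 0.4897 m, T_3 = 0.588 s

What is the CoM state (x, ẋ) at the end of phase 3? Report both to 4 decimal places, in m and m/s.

phase 1: p=-0.0125, T=0.418, ωT=1.309887, cosh=1.987802, sinh=1.717951; start (x,ẋ)=(-0.065000, 0.336500) → end (x,ẋ)=(0.067616, 0.386259)
phase 2: p=0.2337, T=0.646, ωT=2.024370, cosh=3.851709, sinh=3.719632; start (x,ẋ)=(0.067616, 0.386259) → end (x,ẋ)=(0.052473, -0.448154)
phase 3: p=0.4897, T=0.588, ωT=1.842616, cosh=3.235716, sinh=3.077313; start (x,ẋ)=(0.052473, -0.448154) → end (x,ẋ)=(-1.365131, -5.666440)

x = -1.3651, ẋ = -5.6664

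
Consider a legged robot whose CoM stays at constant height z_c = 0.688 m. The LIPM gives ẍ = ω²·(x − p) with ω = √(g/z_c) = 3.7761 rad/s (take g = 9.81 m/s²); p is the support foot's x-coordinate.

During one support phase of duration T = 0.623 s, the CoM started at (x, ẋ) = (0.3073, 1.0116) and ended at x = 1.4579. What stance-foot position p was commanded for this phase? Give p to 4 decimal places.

ωT = 3.7761·0.623 = 2.352510; cosh(ωT) = 5.303527, sinh(ωT) = 5.208397
x(T) = p + (x₀−p)·cosh(ωT) + (ẋ₀/ω)·sinh(ωT) ⇒ p·(1 − cosh) = x(T) − x₀·cosh − (ẋ₀/ω)·sinh
numerator   = 1.4579 − (0.3073)·5.303527 − (1.0116/3.7761)·5.208397 = -1.567180
denominator = 1 − 5.303527 = -4.303527
p = -1.567180 / -4.303527 = 0.3642

p = 0.3642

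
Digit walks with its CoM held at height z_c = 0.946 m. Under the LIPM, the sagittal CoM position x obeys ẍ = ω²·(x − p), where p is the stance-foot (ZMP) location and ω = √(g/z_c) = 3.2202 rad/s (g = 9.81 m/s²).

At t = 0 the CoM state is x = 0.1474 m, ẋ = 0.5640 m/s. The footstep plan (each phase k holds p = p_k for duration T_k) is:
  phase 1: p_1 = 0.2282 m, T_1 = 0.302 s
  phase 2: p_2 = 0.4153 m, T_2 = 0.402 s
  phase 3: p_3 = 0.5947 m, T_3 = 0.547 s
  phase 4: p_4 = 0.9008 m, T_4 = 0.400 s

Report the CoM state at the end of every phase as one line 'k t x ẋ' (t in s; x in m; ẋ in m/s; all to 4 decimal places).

phase 1: p=0.2282, T=0.302, ωT=0.972500, cosh=1.511342, sinh=1.133206; start (x,ẋ)=(0.147400, 0.564000) → end (x,ẋ)=(0.304558, 0.557546)
phase 2: p=0.4153, T=0.402, ωT=1.294520, cosh=1.961637, sinh=1.687608; start (x,ẋ)=(0.304558, 0.557546) → end (x,ẋ)=(0.490257, 0.491884)
phase 3: p=0.5947, T=0.547, ωT=1.761449, cosh=2.996332, sinh=2.824536; start (x,ẋ)=(0.490257, 0.491884) → end (x,ẋ)=(0.713202, 0.523882)
phase 4: p=0.9008, T=0.400, ωT=1.288080, cosh=1.950809, sinh=1.675009; start (x,ẋ)=(0.713202, 0.523882) → end (x,ẋ)=(0.807333, 0.010116)

1 0.3020 0.3046 0.5575
2 0.7040 0.4903 0.4919
3 1.2510 0.7132 0.5239
4 1.6510 0.8073 0.0101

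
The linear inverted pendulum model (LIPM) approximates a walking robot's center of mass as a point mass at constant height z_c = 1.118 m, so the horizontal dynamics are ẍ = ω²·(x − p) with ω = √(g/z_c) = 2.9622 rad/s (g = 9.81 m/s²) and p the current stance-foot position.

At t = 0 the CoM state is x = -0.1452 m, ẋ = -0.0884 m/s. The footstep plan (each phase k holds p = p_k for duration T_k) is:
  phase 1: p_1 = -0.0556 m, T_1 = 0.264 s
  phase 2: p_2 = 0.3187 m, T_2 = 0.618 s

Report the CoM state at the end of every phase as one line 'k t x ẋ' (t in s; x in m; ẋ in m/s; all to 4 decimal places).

1 0.2640 -0.1998 -0.3462
2 0.8820 -1.6952 -5.7749

phase 1: p=-0.0556, T=0.264, ωT=0.782021, cosh=1.321683, sinh=0.864202; start (x,ẋ)=(-0.145200, -0.088400) → end (x,ẋ)=(-0.199813, -0.346207)
phase 2: p=0.3187, T=0.618, ωT=1.830640, cosh=3.199093, sinh=3.038782; start (x,ẋ)=(-0.199813, -0.346207) → end (x,ẋ)=(-1.695229, -5.774933)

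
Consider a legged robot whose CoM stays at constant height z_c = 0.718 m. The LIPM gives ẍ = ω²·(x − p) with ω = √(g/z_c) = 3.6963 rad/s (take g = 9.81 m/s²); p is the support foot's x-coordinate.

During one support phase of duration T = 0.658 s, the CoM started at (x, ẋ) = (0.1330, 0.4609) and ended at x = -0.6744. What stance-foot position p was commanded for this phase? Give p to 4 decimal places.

ωT = 3.6963·0.658 = 2.432165; cosh(ωT) = 5.735676, sinh(ωT) = 5.647829
x(T) = p + (x₀−p)·cosh(ωT) + (ẋ₀/ω)·sinh(ωT) ⇒ p·(1 − cosh) = x(T) − x₀·cosh − (ẋ₀/ω)·sinh
numerator   = -0.6744 − (0.1330)·5.735676 − (0.4609/3.6963)·5.647829 = -2.141485
denominator = 1 − 5.735676 = -4.735676
p = -2.141485 / -4.735676 = 0.4522

p = 0.4522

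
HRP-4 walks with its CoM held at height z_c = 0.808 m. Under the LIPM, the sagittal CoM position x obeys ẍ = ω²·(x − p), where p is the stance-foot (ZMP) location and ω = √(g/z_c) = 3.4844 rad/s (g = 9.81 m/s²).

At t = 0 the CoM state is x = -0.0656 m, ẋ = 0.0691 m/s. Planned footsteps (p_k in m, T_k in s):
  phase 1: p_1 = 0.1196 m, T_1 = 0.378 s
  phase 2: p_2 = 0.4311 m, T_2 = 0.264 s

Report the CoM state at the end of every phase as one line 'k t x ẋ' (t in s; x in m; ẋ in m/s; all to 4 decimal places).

1 0.3780 -0.2165 -0.9797
2 0.6420 -0.8070 -3.8053

phase 1: p=0.1196, T=0.378, ωT=1.317103, cosh=2.000252, sinh=1.732341; start (x,ẋ)=(-0.065600, 0.069100) → end (x,ẋ)=(-0.216492, -0.979681)
phase 2: p=0.4311, T=0.264, ωT=0.919882, cosh=1.453780, sinh=1.055214; start (x,ẋ)=(-0.216492, -0.979681) → end (x,ẋ)=(-0.807042, -3.805299)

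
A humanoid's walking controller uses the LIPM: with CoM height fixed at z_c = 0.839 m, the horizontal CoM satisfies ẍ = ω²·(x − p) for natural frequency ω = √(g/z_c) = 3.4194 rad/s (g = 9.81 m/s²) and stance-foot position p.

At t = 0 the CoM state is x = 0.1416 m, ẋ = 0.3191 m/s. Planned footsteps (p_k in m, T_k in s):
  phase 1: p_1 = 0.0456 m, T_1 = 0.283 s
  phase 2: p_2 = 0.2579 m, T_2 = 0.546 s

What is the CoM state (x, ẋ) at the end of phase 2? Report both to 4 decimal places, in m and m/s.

phase 1: p=0.0456, T=0.283, ωT=0.967690, cosh=1.505909, sinh=1.125949; start (x,ẋ)=(0.141600, 0.319100) → end (x,ẋ)=(0.295241, 0.850142)
phase 2: p=0.2579, T=0.546, ωT=1.866992, cosh=3.311700, sinh=3.157112; start (x,ẋ)=(0.295241, 0.850142) → end (x,ẋ)=(1.166495, 3.218533)

x = 1.1665, ẋ = 3.2185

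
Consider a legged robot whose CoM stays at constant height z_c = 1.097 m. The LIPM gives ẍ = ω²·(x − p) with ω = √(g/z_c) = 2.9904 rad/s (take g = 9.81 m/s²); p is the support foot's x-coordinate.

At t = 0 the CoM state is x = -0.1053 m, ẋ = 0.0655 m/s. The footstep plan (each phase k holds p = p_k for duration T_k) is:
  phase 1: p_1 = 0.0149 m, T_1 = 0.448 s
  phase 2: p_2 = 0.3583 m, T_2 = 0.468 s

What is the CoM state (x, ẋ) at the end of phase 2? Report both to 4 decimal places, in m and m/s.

phase 1: p=0.0149, T=0.448, ωT=1.339699, cosh=2.039910, sinh=1.777985; start (x,ẋ)=(-0.105300, 0.065500) → end (x,ẋ)=(-0.191353, -0.505476)
phase 2: p=0.3583, T=0.468, ωT=1.399507, cosh=2.149960, sinh=1.903242; start (x,ẋ)=(-0.191353, -0.505476) → end (x,ẋ)=(-1.145143, -4.215079)

x = -1.1451, ẋ = -4.2151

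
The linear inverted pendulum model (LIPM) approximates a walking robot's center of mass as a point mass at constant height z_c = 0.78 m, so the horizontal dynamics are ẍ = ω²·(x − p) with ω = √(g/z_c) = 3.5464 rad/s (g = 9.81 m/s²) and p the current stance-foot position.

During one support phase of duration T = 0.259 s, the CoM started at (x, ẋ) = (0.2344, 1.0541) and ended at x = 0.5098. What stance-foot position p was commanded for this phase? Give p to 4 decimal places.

p = 0.3176

ωT = 3.5464·0.259 = 0.918518; cosh(ωT) = 1.452342, sinh(ωT) = 1.053232
x(T) = p + (x₀−p)·cosh(ωT) + (ẋ₀/ω)·sinh(ωT) ⇒ p·(1 − cosh) = x(T) − x₀·cosh − (ẋ₀/ω)·sinh
numerator   = 0.5098 − (0.2344)·1.452342 − (1.0541/3.5464)·1.053232 = -0.143682
denominator = 1 − 1.452342 = -0.452342
p = -0.143682 / -0.452342 = 0.3176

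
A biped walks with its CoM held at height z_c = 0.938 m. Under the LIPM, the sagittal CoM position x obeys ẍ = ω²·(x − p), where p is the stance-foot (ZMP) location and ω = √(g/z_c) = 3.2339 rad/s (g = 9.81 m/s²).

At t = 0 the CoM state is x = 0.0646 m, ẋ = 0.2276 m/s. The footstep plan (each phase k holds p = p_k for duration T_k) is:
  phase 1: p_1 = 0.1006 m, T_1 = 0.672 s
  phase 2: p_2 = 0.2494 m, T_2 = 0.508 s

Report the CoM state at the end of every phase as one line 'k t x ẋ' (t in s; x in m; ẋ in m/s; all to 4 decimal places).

phase 1: p=0.1006, T=0.672, ωT=2.173181, cosh=4.450001, sinh=4.336186; start (x,ẋ)=(0.064600, 0.227600) → end (x,ẋ)=(0.245578, 0.508000)
phase 2: p=0.2494, T=0.508, ωT=1.642821, cosh=2.681584, sinh=2.488150; start (x,ẋ)=(0.245578, 0.508000) → end (x,ẋ)=(0.630005, 1.331492)

1 0.6720 0.2456 0.5080
2 1.1800 0.6300 1.3315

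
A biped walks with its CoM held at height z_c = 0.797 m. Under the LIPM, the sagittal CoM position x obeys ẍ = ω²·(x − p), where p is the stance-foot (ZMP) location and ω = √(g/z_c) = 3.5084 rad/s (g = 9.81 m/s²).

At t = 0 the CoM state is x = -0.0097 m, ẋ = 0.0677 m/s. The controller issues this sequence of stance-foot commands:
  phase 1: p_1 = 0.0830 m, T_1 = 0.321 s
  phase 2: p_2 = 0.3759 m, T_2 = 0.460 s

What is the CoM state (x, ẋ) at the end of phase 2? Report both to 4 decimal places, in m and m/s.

phase 1: p=0.0830, T=0.321, ωT=1.126196, cosh=1.704084, sinh=1.379820; start (x,ẋ)=(-0.009700, 0.067700) → end (x,ẋ)=(-0.048343, -0.333391)
phase 2: p=0.3759, T=0.460, ωT=1.613864, cosh=2.610648, sinh=2.411531; start (x,ẋ)=(-0.048343, -0.333391) → end (x,ẋ)=(-0.960808, -4.459721)

x = -0.9608, ẋ = -4.4597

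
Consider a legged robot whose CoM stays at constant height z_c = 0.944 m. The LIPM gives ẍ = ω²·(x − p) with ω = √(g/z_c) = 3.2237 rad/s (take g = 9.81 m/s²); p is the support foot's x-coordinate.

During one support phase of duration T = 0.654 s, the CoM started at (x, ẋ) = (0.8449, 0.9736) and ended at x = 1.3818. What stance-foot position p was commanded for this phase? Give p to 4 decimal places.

p = 1.0615

ωT = 3.2237·0.654 = 2.108300; cosh(ωT) = 4.177837, sinh(ωT) = 4.056393
x(T) = p + (x₀−p)·cosh(ωT) + (ẋ₀/ω)·sinh(ωT) ⇒ p·(1 − cosh) = x(T) − x₀·cosh − (ẋ₀/ω)·sinh
numerator   = 1.3818 − (0.8449)·4.177837 − (0.9736/3.2237)·4.056393 = -3.373139
denominator = 1 − 4.177837 = -3.177837
p = -3.373139 / -3.177837 = 1.0615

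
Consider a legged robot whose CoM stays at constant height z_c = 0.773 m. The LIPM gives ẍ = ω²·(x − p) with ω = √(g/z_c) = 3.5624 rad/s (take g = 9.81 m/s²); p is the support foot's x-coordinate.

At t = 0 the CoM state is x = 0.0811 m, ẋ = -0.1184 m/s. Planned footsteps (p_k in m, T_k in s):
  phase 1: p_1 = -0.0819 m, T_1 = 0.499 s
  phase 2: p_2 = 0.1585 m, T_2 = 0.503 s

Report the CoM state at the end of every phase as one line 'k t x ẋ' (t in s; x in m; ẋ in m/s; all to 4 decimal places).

1 0.4990 0.3185 1.3083
2 1.0020 1.7232 5.6972

phase 1: p=-0.0819, T=0.499, ωT=1.777638, cosh=3.042451, sinh=2.873414; start (x,ẋ)=(0.081100, -0.118400) → end (x,ẋ)=(0.318519, 1.308282)
phase 2: p=0.1585, T=0.503, ωT=1.791887, cosh=3.083706, sinh=2.917061; start (x,ẋ)=(0.318519, 1.308282) → end (x,ẋ)=(1.723233, 5.697229)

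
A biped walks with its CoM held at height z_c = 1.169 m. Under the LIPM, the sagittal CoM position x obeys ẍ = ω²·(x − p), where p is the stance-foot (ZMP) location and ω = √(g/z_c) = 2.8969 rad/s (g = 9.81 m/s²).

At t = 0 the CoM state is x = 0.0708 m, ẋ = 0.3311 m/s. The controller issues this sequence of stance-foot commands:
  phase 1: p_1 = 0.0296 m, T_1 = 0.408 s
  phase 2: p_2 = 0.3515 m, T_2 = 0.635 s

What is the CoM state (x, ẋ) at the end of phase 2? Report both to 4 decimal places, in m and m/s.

phase 1: p=0.0296, T=0.408, ωT=1.181935, cosh=1.783681, sinh=1.476997; start (x,ẋ)=(0.070800, 0.331100) → end (x,ẋ)=(0.271900, 0.766860)
phase 2: p=0.3515, T=0.635, ωT=1.839532, cosh=3.226240, sinh=3.067349; start (x,ẋ)=(0.271900, 0.766860) → end (x,ẋ)=(0.906673, 1.766768)

x = 0.9067, ẋ = 1.7668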